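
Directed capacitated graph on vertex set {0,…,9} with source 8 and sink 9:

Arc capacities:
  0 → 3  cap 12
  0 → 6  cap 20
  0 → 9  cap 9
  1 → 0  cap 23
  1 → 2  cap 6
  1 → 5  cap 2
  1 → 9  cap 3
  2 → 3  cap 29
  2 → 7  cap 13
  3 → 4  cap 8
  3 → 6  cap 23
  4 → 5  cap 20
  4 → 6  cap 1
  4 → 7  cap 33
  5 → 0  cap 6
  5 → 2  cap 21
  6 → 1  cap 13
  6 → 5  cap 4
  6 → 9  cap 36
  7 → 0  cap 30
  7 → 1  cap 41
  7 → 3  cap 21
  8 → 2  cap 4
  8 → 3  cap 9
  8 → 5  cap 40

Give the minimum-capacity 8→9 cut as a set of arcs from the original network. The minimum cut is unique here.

augment #1: 8→3→6→9 push 9
augment #2: 8→5→0→9 push 6
augment #3: 8→2→3→6→9 push 4
augment #4: 8→5→2→3→6→9 push 10
augment #5: 8→5→2→7→0→9 push 3
augment #6: 8→5→2→7→1→9 push 3
augment #7: 8→5→2→3→4→6→9 push 1
augment #8: 8→5→2→7→0→6→9 push 4
max flow = 40; residual-reachable set from 8 gives S-side
cut edges (S→T): {(5,0), (5,2), (8,2), (8,3)} total cap 40

Min-cut arcs: {(5,0), (5,2), (8,2), (8,3)} (total capacity 40)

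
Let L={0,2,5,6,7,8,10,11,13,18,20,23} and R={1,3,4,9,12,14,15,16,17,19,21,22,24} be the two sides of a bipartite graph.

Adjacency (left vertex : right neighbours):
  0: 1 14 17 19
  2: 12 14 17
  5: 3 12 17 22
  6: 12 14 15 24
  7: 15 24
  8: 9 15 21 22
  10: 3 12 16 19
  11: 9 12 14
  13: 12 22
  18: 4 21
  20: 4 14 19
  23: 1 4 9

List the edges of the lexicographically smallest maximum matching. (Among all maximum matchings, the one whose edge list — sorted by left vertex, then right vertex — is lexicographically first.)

Lex-smallest maximum matching: {(0,1), (2,12), (5,3), (6,14), (7,24), (8,15), (10,16), (11,9), (13,22), (18,21), (20,19), (23,4)}

|M| = 12 (so the lex-smallest maximum matching has 12 edges)
process left vertices in ascending order; for each, take the smallest-labelled available neighbour that still permits 12 edges overall, or leave it unmatched if none does
lex-smallest matching: {0-1, 2-12, 5-3, 6-14, 7-24, 8-15, 10-16, 11-9, 13-22, 18-21, 20-19, 23-4}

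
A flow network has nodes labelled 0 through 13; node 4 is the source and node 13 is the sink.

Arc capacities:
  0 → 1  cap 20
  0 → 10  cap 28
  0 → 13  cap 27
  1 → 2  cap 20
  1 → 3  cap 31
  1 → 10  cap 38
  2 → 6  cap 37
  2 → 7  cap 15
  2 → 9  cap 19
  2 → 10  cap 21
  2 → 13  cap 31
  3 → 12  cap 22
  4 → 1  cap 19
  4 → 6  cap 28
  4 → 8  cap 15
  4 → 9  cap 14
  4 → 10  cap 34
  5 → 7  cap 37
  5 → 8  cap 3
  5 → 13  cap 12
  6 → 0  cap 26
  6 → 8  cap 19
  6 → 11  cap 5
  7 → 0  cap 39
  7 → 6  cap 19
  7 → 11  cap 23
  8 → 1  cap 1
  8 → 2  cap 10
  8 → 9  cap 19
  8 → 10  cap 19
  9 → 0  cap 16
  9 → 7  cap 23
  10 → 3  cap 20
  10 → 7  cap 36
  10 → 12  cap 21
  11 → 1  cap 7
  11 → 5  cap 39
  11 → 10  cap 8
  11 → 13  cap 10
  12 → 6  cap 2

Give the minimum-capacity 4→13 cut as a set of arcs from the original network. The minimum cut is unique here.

augment #1: 4→1→2→13 push 19
augment #2: 4→6→0→13 push 26
augment #3: 4→6→11→13 push 2
augment #4: 4→8→2→13 push 10
augment #5: 4→9→0→13 push 1
augment #6: 4→8→1→2→13 push 1
augment #7: 4→9→7→11→13 push 8
augment #8: 4→9→7→11→5→13 push 5
augment #9: 4→10→7→11→5→13 push 7
max flow = 79; residual-reachable set from 4 gives S-side
cut edges (S→T): {(0,13), (1,2), (5,13), (8,2), (11,13)} total cap 79

Min-cut arcs: {(0,13), (1,2), (5,13), (8,2), (11,13)} (total capacity 79)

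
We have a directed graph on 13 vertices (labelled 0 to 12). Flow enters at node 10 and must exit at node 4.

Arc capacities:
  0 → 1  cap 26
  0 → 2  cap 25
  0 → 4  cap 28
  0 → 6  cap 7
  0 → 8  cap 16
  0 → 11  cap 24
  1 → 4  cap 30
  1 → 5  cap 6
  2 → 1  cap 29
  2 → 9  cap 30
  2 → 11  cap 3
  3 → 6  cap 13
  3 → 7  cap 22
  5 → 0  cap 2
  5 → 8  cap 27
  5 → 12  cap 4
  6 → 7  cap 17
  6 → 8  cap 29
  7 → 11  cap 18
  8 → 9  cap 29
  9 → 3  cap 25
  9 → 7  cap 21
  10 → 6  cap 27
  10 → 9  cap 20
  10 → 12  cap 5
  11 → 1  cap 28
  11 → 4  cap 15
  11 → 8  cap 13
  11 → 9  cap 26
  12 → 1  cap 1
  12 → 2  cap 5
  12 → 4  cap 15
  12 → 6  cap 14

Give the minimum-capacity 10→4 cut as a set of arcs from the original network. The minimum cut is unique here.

Min-cut arcs: {(7,11), (10,12)} (total capacity 23)

augment #1: 10→12→4 push 5
augment #2: 10→6→7→11→4 push 15
augment #3: 10→6→7→11→1→4 push 2
augment #4: 10→9→7→11→1→4 push 1
max flow = 23; residual-reachable set from 10 gives S-side
cut edges (S→T): {(7,11), (10,12)} total cap 23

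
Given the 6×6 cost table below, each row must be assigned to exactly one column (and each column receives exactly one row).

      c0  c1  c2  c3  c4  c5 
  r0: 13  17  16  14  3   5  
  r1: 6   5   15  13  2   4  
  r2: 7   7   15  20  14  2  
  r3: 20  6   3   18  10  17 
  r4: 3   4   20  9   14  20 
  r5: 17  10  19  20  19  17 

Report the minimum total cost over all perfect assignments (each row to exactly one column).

Minimum assignment cost: 33

optimal assignment: row0→col4 (cost 3), row1→col0 (cost 6), row2→col5 (cost 2), row3→col2 (cost 3), row4→col3 (cost 9), row5→col1 (cost 10)
total = 3 + 6 + 2 + 3 + 9 + 10 = 33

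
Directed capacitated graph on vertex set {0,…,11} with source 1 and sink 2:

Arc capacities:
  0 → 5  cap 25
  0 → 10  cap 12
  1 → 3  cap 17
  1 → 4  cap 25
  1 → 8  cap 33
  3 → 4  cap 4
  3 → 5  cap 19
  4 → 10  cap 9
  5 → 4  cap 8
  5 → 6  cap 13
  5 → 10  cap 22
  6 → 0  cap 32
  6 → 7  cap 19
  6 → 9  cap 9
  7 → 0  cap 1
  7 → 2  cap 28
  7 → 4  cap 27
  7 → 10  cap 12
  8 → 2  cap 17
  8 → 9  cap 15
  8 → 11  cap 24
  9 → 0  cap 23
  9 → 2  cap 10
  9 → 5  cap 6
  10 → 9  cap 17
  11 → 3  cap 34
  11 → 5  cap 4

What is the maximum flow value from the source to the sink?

Maximum flow value: 40

augment #1: 1→8→2 bottleneck 17, total now 17
augment #2: 1→8→9→2 bottleneck 10, total now 27
augment #3: 1→3→5→6→7→2 bottleneck 13, total now 40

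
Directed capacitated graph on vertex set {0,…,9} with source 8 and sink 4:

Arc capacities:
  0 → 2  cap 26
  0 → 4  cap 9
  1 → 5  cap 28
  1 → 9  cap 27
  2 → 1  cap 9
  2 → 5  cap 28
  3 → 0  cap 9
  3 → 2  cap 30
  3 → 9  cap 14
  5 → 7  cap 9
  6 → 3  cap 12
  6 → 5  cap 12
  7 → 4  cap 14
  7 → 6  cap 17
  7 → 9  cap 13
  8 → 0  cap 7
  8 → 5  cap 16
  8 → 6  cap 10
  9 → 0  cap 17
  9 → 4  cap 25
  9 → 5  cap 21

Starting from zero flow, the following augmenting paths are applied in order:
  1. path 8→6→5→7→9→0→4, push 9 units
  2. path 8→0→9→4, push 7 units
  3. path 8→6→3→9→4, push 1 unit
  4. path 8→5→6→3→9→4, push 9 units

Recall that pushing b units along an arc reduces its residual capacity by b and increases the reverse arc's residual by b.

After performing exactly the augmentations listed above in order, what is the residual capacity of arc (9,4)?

after path 1 (8→6→5→7→9→0→4, push 9): res(9,4)=25
after path 2 (8→0→9→4, push 7): res(9,4)=18
after path 3 (8→6→3→9→4, push 1): res(9,4)=17
after path 4 (8→5→6→3→9→4, push 9): res(9,4)=8

Residual capacity of (9,4): 8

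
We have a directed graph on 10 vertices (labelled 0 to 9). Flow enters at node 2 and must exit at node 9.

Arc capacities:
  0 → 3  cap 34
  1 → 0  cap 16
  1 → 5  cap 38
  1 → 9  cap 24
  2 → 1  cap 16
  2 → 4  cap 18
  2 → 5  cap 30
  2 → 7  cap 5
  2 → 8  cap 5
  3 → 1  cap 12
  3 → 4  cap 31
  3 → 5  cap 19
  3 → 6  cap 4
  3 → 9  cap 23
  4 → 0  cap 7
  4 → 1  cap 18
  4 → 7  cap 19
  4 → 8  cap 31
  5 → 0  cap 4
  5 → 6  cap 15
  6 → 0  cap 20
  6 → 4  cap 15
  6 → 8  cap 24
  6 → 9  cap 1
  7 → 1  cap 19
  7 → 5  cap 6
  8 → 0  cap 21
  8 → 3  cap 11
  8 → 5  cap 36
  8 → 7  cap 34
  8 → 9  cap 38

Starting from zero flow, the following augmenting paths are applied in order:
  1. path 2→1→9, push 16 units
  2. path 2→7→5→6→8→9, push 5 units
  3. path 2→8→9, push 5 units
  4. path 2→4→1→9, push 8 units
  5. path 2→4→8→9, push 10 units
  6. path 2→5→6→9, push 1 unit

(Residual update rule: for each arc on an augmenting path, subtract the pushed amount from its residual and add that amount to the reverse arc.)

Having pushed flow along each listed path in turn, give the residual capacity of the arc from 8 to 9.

after path 1 (2→1→9, push 16): res(8,9)=38
after path 2 (2→7→5→6→8→9, push 5): res(8,9)=33
after path 3 (2→8→9, push 5): res(8,9)=28
after path 4 (2→4→1→9, push 8): res(8,9)=28
after path 5 (2→4→8→9, push 10): res(8,9)=18
after path 6 (2→5→6→9, push 1): res(8,9)=18

Residual capacity of (8,9): 18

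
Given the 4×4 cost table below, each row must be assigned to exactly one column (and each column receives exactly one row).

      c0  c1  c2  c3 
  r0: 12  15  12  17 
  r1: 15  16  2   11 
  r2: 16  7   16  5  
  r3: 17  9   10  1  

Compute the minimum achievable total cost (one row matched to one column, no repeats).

optimal assignment: row0→col0 (cost 12), row1→col2 (cost 2), row2→col1 (cost 7), row3→col3 (cost 1)
total = 12 + 2 + 7 + 1 = 22

Minimum assignment cost: 22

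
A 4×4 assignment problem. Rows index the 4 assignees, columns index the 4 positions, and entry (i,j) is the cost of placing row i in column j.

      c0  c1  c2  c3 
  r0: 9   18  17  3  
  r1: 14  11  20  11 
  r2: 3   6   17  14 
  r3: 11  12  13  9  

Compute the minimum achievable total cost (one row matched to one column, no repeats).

optimal assignment: row0→col3 (cost 3), row1→col1 (cost 11), row2→col0 (cost 3), row3→col2 (cost 13)
total = 3 + 11 + 3 + 13 = 30

Minimum assignment cost: 30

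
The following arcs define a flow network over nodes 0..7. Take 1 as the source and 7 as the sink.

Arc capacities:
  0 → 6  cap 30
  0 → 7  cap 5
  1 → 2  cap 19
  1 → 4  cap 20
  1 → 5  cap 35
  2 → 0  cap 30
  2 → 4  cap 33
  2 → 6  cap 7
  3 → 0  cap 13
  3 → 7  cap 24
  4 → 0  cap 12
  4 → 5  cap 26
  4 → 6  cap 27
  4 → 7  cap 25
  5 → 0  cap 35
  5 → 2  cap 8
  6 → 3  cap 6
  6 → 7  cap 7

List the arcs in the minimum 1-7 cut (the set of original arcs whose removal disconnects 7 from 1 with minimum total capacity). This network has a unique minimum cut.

augment #1: 1→4→7 push 20
augment #2: 1→2→0→7 push 5
augment #3: 1→2→4→7 push 5
augment #4: 1→2→6→7 push 7
augment #5: 1→2→0→6→3→7 push 2
augment #6: 1→5→0→6→3→7 push 4
max flow = 43; residual-reachable set from 1 gives S-side
cut edges (S→T): {(0,7), (4,7), (6,3), (6,7)} total cap 43

Min-cut arcs: {(0,7), (4,7), (6,3), (6,7)} (total capacity 43)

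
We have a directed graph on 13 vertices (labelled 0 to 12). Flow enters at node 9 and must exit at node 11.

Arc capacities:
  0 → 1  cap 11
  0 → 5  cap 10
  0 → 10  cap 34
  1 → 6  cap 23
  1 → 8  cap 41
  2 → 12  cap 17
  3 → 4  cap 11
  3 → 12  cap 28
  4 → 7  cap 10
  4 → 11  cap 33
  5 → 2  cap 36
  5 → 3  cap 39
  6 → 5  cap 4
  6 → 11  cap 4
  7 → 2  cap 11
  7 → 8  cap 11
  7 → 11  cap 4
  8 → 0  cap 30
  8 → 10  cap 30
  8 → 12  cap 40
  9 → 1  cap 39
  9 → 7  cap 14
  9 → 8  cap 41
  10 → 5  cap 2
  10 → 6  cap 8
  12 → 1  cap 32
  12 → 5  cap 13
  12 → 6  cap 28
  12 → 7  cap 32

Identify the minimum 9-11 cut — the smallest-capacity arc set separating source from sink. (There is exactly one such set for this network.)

Min-cut arcs: {(3,4), (6,11), (7,11)} (total capacity 19)

augment #1: 9→7→11 push 4
augment #2: 9→1→6→11 push 4
augment #3: 9→1→6→5→3→4→11 push 4
augment #4: 9→8→0→5→3→4→11 push 7
max flow = 19; residual-reachable set from 9 gives S-side
cut edges (S→T): {(3,4), (6,11), (7,11)} total cap 19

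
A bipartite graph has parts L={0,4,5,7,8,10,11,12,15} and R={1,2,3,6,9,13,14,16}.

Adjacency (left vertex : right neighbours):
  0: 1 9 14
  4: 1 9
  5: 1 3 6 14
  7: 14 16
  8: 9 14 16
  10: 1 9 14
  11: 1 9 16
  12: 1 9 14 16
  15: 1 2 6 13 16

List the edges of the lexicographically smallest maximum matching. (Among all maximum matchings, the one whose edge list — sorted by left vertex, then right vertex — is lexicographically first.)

Lex-smallest maximum matching: {(0,1), (4,9), (5,3), (7,14), (8,16), (15,2)}

|M| = 6 (so the lex-smallest maximum matching has 6 edges)
process left vertices in ascending order; for each, take the smallest-labelled available neighbour that still permits 6 edges overall, or leave it unmatched if none does
lex-smallest matching: {0-1, 4-9, 5-3, 7-14, 8-16, 15-2}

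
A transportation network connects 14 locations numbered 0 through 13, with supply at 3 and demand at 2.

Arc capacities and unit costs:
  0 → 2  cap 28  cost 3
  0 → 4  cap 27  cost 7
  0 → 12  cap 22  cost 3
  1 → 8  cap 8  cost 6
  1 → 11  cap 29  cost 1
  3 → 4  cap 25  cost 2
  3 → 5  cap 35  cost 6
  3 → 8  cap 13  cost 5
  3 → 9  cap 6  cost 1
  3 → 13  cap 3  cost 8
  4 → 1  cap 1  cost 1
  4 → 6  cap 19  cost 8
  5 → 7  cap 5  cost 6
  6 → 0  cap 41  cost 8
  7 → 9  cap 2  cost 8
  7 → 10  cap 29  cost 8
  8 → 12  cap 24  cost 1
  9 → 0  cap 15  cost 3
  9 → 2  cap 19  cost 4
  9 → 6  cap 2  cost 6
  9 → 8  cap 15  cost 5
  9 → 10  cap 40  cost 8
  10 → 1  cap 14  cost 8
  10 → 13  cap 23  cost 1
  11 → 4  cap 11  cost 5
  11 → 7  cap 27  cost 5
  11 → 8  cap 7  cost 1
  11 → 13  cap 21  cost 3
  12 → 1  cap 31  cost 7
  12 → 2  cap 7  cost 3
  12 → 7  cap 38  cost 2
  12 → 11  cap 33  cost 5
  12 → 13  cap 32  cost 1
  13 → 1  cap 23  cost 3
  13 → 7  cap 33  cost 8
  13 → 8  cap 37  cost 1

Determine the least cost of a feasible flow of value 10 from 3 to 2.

Minimum cost for 10 units: 66

shortest-cost path #1: 3→9→2 push 6 @ unit cost 5 (adds 30)
shortest-cost path #2: 3→8→12→2 push 4 @ unit cost 9 (adds 36)
total cost = 66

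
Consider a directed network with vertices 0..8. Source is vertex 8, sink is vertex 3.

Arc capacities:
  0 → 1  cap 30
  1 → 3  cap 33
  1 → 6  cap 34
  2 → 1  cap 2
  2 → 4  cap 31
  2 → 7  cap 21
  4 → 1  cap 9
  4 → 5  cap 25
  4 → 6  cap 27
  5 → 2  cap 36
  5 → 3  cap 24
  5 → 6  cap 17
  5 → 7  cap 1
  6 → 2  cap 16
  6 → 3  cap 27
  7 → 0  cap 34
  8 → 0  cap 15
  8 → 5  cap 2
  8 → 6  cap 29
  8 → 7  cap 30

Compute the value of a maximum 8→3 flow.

augment #1: 8→5→3 bottleneck 2, total now 2
augment #2: 8→6→3 bottleneck 27, total now 29
augment #3: 8→0→1→3 bottleneck 15, total now 44
augment #4: 8→6→2→1→3 bottleneck 2, total now 46
augment #5: 8→7→0→1→3 bottleneck 15, total now 61

Maximum flow value: 61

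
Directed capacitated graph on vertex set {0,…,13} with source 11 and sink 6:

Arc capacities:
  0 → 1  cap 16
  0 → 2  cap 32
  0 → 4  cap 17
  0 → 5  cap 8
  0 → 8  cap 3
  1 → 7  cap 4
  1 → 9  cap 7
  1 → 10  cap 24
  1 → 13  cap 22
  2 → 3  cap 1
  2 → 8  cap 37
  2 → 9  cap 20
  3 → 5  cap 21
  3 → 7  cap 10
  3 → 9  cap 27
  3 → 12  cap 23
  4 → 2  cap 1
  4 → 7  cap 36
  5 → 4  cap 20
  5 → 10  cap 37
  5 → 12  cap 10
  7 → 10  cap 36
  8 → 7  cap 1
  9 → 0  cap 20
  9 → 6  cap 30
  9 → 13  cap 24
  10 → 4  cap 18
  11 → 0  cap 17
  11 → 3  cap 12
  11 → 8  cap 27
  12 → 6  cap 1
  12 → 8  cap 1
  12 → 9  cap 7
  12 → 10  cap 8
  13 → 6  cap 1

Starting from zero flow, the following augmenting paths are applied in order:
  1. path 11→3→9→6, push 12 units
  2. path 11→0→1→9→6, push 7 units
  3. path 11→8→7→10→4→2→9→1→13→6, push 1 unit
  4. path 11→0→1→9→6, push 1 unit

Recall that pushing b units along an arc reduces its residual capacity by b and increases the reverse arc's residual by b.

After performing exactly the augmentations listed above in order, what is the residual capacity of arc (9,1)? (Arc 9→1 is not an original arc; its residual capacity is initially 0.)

after path 1 (11→3→9→6, push 12): res(9,1)=0
after path 2 (11→0→1→9→6, push 7): res(9,1)=7
after path 3 (11→8→7→10→4→2→9→1→13→6, push 1): res(9,1)=6
after path 4 (11→0→1→9→6, push 1): res(9,1)=7

Residual capacity of (9,1): 7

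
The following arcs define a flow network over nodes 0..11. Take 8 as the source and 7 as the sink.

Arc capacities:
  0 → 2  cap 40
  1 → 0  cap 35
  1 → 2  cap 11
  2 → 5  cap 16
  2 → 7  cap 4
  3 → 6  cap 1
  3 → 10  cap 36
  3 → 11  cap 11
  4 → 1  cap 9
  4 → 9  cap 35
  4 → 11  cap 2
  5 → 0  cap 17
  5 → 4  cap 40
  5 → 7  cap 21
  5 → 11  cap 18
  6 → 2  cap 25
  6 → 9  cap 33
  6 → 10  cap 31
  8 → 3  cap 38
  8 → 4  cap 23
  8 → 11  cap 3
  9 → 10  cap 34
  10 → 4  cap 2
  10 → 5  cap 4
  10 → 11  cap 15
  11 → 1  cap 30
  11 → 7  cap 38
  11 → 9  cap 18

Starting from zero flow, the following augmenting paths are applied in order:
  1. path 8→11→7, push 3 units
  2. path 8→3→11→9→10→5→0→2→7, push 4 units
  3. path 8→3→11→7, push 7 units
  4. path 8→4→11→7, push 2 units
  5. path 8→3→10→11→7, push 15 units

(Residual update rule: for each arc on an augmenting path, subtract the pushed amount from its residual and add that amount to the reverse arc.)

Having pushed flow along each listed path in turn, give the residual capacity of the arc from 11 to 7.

after path 1 (8→11→7, push 3): res(11,7)=35
after path 2 (8→3→11→9→10→5→0→2→7, push 4): res(11,7)=35
after path 3 (8→3→11→7, push 7): res(11,7)=28
after path 4 (8→4→11→7, push 2): res(11,7)=26
after path 5 (8→3→10→11→7, push 15): res(11,7)=11

Residual capacity of (11,7): 11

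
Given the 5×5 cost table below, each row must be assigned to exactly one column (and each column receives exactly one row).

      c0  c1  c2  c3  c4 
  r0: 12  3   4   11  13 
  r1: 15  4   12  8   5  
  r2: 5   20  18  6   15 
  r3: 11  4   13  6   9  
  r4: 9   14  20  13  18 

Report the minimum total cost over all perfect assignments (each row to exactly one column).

optimal assignment: row0→col2 (cost 4), row1→col4 (cost 5), row2→col3 (cost 6), row3→col1 (cost 4), row4→col0 (cost 9)
total = 4 + 5 + 6 + 4 + 9 = 28

Minimum assignment cost: 28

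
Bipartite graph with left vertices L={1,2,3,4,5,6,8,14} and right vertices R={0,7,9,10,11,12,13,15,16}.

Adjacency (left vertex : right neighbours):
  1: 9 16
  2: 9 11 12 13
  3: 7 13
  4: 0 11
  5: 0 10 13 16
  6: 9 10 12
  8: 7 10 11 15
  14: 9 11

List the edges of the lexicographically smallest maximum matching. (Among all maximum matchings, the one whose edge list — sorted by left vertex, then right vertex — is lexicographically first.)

|M| = 8 (so the lex-smallest maximum matching has 8 edges)
process left vertices in ascending order; for each, take the smallest-labelled available neighbour that still permits 8 edges overall, or leave it unmatched if none does
lex-smallest matching: {1-9, 2-12, 3-7, 4-0, 5-13, 6-10, 8-15, 14-11}

Lex-smallest maximum matching: {(1,9), (2,12), (3,7), (4,0), (5,13), (6,10), (8,15), (14,11)}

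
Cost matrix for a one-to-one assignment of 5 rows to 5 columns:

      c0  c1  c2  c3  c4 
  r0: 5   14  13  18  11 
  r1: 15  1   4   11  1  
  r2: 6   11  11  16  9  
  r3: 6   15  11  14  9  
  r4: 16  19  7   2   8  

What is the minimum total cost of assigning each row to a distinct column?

one of 2 optimal assignments: row0→col0 (cost 5), row1→col1 (cost 1), row2→col2 (cost 11), row3→col4 (cost 9), row4→col3 (cost 2)
total = 5 + 1 + 11 + 9 + 2 = 28

Minimum assignment cost: 28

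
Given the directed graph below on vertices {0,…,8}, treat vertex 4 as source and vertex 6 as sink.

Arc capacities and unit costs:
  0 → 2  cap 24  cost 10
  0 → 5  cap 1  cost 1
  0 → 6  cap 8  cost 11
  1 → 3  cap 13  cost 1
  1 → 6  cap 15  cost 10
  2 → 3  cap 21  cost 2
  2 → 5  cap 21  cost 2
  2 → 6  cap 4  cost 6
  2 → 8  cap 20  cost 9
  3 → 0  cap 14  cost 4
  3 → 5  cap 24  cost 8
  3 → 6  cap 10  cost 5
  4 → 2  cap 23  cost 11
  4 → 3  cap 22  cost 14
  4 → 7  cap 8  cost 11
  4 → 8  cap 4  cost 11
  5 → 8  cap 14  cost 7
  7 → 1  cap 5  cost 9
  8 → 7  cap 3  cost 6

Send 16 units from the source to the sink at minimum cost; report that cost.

Minimum cost for 16 units: 304

shortest-cost path #1: 4→2→6 push 4 @ unit cost 17 (adds 68)
shortest-cost path #2: 4→2→3→6 push 10 @ unit cost 18 (adds 180)
shortest-cost path #3: 4→2→3→0→6 push 2 @ unit cost 28 (adds 56)
total cost = 304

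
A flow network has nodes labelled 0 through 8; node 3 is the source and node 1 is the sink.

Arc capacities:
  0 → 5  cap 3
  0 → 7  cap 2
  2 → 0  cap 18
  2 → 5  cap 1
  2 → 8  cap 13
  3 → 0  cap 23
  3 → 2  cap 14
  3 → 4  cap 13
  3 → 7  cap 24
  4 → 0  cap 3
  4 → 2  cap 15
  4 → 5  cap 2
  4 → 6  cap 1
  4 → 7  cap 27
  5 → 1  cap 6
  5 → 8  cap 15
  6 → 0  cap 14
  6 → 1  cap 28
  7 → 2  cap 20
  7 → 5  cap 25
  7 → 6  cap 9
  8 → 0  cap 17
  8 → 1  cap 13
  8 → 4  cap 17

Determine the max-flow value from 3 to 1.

Maximum flow value: 29

augment #1: 3→0→5→1 bottleneck 3, total now 3
augment #2: 3→2→5→1 bottleneck 1, total now 4
augment #3: 3→2→8→1 bottleneck 13, total now 17
augment #4: 3→4→5→1 bottleneck 2, total now 19
augment #5: 3→4→6→1 bottleneck 1, total now 20
augment #6: 3→7→6→1 bottleneck 9, total now 29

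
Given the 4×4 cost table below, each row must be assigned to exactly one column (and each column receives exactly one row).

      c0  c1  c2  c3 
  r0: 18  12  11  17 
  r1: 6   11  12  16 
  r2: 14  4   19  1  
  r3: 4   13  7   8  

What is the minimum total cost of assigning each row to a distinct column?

Minimum assignment cost: 26

optimal assignment: row0→col1 (cost 12), row1→col0 (cost 6), row2→col3 (cost 1), row3→col2 (cost 7)
total = 12 + 6 + 1 + 7 = 26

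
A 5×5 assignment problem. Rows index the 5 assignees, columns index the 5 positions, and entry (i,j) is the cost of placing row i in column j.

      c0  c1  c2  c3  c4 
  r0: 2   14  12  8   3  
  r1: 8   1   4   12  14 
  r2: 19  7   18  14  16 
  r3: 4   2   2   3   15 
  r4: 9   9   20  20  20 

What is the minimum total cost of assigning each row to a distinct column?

Minimum assignment cost: 26

optimal assignment: row0→col4 (cost 3), row1→col2 (cost 4), row2→col1 (cost 7), row3→col3 (cost 3), row4→col0 (cost 9)
total = 3 + 4 + 7 + 3 + 9 = 26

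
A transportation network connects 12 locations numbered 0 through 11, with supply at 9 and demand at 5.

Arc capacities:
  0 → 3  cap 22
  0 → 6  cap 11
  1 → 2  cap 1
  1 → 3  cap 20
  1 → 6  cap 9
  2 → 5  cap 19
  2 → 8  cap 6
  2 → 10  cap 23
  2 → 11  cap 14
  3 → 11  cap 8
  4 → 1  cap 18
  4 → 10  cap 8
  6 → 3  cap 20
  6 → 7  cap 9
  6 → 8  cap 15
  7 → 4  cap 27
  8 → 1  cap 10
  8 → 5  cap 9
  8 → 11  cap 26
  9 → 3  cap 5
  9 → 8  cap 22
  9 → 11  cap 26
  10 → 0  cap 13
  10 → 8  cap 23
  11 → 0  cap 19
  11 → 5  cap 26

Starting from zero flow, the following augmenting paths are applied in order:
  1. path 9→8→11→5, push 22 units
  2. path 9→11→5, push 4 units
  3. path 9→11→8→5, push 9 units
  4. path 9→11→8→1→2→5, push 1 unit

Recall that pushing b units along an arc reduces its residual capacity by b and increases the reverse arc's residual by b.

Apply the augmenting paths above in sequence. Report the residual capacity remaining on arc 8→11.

after path 1 (9→8→11→5, push 22): res(8,11)=4
after path 2 (9→11→5, push 4): res(8,11)=4
after path 3 (9→11→8→5, push 9): res(8,11)=13
after path 4 (9→11→8→1→2→5, push 1): res(8,11)=14

Residual capacity of (8,11): 14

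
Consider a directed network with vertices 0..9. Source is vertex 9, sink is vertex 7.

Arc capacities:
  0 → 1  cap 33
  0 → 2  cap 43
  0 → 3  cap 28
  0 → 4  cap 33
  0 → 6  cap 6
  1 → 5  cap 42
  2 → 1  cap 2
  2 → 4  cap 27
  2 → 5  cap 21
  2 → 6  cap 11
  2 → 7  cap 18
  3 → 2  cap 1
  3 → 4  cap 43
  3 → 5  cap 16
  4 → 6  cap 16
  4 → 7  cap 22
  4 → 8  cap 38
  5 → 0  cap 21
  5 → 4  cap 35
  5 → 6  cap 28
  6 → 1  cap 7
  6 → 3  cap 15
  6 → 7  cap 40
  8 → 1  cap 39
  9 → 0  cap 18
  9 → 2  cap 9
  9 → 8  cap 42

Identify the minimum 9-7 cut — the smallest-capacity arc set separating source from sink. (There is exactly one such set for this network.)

augment #1: 9→2→7 push 9
augment #2: 9→0→2→7 push 9
augment #3: 9→0→4→7 push 9
augment #4: 9→8→1→5→4→7 push 13
augment #5: 9→8→1→5→6→7 push 26
max flow = 66; residual-reachable set from 9 gives S-side
cut edges (S→T): {(8,1), (9,0), (9,2)} total cap 66

Min-cut arcs: {(8,1), (9,0), (9,2)} (total capacity 66)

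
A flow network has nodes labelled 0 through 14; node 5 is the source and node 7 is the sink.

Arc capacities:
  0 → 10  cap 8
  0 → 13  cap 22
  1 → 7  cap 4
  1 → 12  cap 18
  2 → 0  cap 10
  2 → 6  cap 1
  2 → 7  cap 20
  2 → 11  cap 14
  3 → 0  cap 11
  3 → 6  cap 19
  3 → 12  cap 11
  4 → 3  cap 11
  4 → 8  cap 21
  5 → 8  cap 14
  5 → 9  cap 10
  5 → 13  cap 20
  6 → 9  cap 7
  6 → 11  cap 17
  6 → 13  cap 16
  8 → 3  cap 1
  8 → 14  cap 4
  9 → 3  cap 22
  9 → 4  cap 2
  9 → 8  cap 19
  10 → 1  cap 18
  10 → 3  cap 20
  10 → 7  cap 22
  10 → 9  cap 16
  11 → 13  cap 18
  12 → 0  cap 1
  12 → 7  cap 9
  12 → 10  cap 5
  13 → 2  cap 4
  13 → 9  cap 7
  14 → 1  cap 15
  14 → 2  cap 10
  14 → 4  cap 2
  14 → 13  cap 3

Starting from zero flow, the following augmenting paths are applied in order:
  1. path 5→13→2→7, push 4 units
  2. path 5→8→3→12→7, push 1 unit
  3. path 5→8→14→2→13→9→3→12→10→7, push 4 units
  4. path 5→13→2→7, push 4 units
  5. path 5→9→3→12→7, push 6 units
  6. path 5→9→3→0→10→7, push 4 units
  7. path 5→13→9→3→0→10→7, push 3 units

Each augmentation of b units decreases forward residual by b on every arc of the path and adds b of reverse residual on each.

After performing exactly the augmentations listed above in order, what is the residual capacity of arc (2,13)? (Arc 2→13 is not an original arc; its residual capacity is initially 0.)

after path 1 (5→13→2→7, push 4): res(2,13)=4
after path 2 (5→8→3→12→7, push 1): res(2,13)=4
after path 3 (5→8→14→2→13→9→3→12→10→7, push 4): res(2,13)=0
after path 4 (5→13→2→7, push 4): res(2,13)=4
after path 5 (5→9→3→12→7, push 6): res(2,13)=4
after path 6 (5→9→3→0→10→7, push 4): res(2,13)=4
after path 7 (5→13→9→3→0→10→7, push 3): res(2,13)=4

Residual capacity of (2,13): 4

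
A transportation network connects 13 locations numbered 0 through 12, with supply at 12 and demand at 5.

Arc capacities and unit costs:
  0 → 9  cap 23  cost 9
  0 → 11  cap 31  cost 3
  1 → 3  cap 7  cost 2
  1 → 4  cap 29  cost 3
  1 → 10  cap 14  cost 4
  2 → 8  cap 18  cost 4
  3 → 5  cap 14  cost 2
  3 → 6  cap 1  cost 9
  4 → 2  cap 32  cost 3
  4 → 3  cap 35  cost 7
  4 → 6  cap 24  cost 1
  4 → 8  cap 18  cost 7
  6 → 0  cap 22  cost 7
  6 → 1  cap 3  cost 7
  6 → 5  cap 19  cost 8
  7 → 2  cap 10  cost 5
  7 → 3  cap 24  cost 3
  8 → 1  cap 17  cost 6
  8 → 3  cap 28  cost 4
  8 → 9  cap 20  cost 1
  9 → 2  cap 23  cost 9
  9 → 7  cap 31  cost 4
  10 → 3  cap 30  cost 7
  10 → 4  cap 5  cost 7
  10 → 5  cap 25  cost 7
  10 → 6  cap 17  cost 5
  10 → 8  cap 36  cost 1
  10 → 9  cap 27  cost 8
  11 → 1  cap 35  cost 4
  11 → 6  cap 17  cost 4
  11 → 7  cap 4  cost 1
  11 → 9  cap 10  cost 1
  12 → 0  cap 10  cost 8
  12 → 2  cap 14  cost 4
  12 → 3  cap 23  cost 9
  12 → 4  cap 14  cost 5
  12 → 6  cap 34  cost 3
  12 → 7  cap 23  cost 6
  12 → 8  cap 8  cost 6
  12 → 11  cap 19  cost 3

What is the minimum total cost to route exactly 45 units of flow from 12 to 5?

Minimum cost for 45 units: 571

shortest-cost path #1: 12→11→7→3→5 push 4 @ unit cost 9 (adds 36)
shortest-cost path #2: 12→3→5 push 10 @ unit cost 11 (adds 110)
shortest-cost path #3: 12→6→5 push 19 @ unit cost 11 (adds 209)
shortest-cost path #4: 12→11→1→10→5 push 12 @ unit cost 18 (adds 216)
total cost = 571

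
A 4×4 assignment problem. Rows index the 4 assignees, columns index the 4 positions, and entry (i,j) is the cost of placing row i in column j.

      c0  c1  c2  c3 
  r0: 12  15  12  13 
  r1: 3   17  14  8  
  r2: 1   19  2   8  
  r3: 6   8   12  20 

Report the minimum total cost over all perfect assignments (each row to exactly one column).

Minimum assignment cost: 26

optimal assignment: row0→col3 (cost 13), row1→col0 (cost 3), row2→col2 (cost 2), row3→col1 (cost 8)
total = 13 + 3 + 2 + 8 = 26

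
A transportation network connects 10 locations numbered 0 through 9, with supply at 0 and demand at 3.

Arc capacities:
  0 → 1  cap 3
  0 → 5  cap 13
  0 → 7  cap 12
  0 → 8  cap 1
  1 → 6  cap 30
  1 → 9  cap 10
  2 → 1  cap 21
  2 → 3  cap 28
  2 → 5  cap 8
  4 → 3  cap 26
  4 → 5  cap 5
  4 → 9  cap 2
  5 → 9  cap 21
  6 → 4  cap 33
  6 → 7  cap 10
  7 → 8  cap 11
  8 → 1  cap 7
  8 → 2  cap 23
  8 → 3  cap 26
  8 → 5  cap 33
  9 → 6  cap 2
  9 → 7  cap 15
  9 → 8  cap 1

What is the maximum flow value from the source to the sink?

Maximum flow value: 18

augment #1: 0→8→3 bottleneck 1, total now 1
augment #2: 0→7→8→3 bottleneck 11, total now 12
augment #3: 0→1→6→4→3 bottleneck 3, total now 15
augment #4: 0→5→9→8→3 bottleneck 1, total now 16
augment #5: 0→5→9→6→4→3 bottleneck 2, total now 18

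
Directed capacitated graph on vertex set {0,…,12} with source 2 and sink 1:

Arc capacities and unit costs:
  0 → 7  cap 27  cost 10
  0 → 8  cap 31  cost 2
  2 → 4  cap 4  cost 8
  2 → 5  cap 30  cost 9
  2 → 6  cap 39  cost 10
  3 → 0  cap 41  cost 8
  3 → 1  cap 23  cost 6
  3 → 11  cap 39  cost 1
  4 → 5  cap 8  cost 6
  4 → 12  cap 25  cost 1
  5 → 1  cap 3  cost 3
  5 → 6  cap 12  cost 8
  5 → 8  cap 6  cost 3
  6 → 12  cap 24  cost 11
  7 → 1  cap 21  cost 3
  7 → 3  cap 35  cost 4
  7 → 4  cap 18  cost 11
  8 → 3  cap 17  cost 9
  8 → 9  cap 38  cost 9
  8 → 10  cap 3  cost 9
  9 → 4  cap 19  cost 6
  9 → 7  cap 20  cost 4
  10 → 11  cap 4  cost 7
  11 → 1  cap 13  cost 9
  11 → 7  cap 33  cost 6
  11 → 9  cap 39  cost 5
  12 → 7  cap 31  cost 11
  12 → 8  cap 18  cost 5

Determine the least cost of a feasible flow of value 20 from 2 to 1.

shortest-cost path #1: 2→5→1 push 3 @ unit cost 12 (adds 36)
shortest-cost path #2: 2→4→12→7→1 push 4 @ unit cost 23 (adds 92)
shortest-cost path #3: 2→5→8→3→1 push 6 @ unit cost 27 (adds 162)
shortest-cost path #4: 2→6→12→7→1 push 7 @ unit cost 35 (adds 245)
total cost = 535

Minimum cost for 20 units: 535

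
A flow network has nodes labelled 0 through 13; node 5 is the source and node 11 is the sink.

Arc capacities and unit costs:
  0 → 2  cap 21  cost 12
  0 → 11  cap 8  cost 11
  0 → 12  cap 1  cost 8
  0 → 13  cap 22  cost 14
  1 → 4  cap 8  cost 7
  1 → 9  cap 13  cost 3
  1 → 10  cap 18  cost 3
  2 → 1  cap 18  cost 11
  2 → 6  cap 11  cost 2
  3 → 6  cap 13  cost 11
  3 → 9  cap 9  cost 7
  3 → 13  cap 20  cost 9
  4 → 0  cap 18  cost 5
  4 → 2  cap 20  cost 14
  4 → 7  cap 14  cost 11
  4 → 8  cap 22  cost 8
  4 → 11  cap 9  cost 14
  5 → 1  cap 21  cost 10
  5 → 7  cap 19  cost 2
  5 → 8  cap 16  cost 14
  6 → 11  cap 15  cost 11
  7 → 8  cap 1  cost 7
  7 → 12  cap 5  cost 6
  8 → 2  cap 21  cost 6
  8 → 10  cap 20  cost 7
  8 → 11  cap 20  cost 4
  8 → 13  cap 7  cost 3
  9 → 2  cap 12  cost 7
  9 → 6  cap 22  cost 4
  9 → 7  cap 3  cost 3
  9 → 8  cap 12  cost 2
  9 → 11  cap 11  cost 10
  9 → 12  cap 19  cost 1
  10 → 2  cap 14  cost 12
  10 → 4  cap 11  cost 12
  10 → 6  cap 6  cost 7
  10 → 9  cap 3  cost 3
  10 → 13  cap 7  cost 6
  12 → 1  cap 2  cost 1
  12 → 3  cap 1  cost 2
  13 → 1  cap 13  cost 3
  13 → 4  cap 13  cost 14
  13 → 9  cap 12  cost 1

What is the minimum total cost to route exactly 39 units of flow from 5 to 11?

shortest-cost path #1: 5→7→8→11 push 1 @ unit cost 13 (adds 13)
shortest-cost path #2: 5→8→11 push 16 @ unit cost 18 (adds 288)
shortest-cost path #3: 5→7→12→1→9→8→11 push 2 @ unit cost 18 (adds 36)
shortest-cost path #4: 5→1→9→8→11 push 1 @ unit cost 19 (adds 19)
shortest-cost path #5: 5→1→9→11 push 10 @ unit cost 23 (adds 230)
shortest-cost path #6: 5→1→10→9→11 push 1 @ unit cost 26 (adds 26)
shortest-cost path #7: 5→1→4→11 push 8 @ unit cost 31 (adds 248)
total cost = 860

Minimum cost for 39 units: 860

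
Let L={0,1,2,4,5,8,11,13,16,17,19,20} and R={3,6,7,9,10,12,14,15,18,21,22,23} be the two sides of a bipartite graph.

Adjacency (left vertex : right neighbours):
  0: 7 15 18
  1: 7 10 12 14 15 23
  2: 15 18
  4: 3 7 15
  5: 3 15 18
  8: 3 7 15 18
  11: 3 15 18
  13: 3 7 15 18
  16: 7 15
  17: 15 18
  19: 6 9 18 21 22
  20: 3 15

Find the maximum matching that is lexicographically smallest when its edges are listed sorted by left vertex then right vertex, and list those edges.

|M| = 6 (so the lex-smallest maximum matching has 6 edges)
process left vertices in ascending order; for each, take the smallest-labelled available neighbour that still permits 6 edges overall, or leave it unmatched if none does
lex-smallest matching: {0-7, 1-10, 2-15, 4-3, 5-18, 19-6}

Lex-smallest maximum matching: {(0,7), (1,10), (2,15), (4,3), (5,18), (19,6)}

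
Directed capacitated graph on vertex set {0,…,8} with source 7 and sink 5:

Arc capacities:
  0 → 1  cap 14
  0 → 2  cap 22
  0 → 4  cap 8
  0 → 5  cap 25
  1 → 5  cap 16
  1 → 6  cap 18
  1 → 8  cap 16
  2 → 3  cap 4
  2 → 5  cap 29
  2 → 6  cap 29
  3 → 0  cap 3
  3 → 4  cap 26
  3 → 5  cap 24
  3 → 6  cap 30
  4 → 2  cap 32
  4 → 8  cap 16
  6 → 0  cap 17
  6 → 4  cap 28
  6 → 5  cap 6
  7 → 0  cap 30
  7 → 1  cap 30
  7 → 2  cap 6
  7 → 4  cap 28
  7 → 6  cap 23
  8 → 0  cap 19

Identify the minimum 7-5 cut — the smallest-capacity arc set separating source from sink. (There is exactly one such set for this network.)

Min-cut arcs: {(0,5), (1,5), (2,3), (2,5), (6,5)} (total capacity 80)

augment #1: 7→0→5 push 25
augment #2: 7→1→5 push 16
augment #3: 7→2→5 push 6
augment #4: 7→6→5 push 6
augment #5: 7→0→2→5 push 5
augment #6: 7→4→2→5 push 18
augment #7: 7→4→2→3→5 push 4
max flow = 80; residual-reachable set from 7 gives S-side
cut edges (S→T): {(0,5), (1,5), (2,3), (2,5), (6,5)} total cap 80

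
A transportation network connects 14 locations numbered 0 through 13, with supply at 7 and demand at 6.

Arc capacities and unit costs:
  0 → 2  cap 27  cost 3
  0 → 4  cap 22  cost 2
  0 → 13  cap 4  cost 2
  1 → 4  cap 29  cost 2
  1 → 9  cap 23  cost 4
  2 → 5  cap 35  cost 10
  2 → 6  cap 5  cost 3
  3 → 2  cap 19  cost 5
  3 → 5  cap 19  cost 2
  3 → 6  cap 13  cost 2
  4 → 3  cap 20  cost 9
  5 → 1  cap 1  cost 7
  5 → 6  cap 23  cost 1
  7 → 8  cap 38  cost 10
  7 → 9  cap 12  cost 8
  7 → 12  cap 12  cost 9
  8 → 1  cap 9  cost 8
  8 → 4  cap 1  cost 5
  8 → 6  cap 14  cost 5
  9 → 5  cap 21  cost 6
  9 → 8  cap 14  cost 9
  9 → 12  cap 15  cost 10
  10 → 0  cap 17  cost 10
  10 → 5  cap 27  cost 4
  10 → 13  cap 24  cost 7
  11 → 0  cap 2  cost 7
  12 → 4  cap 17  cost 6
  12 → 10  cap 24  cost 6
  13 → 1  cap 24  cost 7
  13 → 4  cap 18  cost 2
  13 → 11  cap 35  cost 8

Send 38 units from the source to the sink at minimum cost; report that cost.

shortest-cost path #1: 7→8→6 push 14 @ unit cost 15 (adds 210)
shortest-cost path #2: 7→9→5→6 push 12 @ unit cost 15 (adds 180)
shortest-cost path #3: 7→12→10→5→6 push 11 @ unit cost 20 (adds 220)
shortest-cost path #4: 7→8→4→3→6 push 1 @ unit cost 26 (adds 26)
total cost = 636

Minimum cost for 38 units: 636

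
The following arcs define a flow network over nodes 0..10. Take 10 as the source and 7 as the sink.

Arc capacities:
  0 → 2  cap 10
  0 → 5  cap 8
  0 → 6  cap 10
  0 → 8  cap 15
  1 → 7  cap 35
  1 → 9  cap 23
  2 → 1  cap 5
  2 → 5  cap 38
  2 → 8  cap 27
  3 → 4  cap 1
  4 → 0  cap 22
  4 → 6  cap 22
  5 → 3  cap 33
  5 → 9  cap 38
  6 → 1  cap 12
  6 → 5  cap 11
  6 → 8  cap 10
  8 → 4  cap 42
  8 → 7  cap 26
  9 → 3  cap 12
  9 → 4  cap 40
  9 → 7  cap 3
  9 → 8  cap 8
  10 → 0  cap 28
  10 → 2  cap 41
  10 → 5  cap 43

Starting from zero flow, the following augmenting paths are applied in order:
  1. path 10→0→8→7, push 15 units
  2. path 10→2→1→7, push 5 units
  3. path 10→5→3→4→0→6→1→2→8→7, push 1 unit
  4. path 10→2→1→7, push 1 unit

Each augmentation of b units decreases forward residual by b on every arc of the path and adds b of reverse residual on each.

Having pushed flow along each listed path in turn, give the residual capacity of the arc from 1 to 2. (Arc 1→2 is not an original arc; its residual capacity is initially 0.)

after path 1 (10→0→8→7, push 15): res(1,2)=0
after path 2 (10→2→1→7, push 5): res(1,2)=5
after path 3 (10→5→3→4→0→6→1→2→8→7, push 1): res(1,2)=4
after path 4 (10→2→1→7, push 1): res(1,2)=5

Residual capacity of (1,2): 5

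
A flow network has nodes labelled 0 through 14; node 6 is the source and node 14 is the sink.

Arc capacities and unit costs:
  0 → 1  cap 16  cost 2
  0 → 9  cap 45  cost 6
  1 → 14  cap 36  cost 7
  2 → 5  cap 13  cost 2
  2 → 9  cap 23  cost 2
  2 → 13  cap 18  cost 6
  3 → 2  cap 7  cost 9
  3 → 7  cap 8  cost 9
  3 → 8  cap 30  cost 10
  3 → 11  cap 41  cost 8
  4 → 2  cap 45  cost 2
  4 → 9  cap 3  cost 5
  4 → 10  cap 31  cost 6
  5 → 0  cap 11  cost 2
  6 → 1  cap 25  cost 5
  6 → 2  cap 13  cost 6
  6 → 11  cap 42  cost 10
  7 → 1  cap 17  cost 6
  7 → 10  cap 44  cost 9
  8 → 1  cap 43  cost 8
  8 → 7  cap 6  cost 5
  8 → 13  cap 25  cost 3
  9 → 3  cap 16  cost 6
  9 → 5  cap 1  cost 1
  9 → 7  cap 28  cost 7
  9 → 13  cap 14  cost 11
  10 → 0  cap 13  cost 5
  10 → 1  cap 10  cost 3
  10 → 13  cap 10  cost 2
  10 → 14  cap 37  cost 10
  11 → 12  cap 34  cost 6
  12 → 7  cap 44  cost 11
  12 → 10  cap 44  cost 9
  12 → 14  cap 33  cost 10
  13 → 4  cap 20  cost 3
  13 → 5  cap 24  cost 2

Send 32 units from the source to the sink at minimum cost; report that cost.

Minimum cost for 32 units: 433

shortest-cost path #1: 6→1→14 push 25 @ unit cost 12 (adds 300)
shortest-cost path #2: 6→2→5→0→1→14 push 7 @ unit cost 19 (adds 133)
total cost = 433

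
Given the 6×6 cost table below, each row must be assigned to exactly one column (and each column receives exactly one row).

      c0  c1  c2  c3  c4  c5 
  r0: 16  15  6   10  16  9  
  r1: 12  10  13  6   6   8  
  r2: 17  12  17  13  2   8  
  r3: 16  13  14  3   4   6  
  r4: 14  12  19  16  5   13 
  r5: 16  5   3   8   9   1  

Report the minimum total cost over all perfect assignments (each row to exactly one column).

one of 2 optimal assignments: row0→col2 (cost 6), row1→col0 (cost 12), row2→col4 (cost 2), row3→col3 (cost 3), row4→col1 (cost 12), row5→col5 (cost 1)
total = 6 + 12 + 2 + 3 + 12 + 1 = 36

Minimum assignment cost: 36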